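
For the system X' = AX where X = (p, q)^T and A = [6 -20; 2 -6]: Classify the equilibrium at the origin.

center

A = [[6,-20],[2,-6]]; det(A-λI) = λ^2 + 4.
λ = 0 ± 2i: zero real part.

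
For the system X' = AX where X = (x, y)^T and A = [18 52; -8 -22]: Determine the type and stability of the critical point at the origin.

stable spiral

A = [[18,52],[-8,-22]]; det(A-λI) = λ^2 + 4λ + 20.
λ = -2 ± 4i: negative real part.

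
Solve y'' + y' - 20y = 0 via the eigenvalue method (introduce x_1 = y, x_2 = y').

y(t) = C_1e^(4t) + C_2e^(-5t)

Let x_1 = y, x_2 = y'. Then x_1' = x_2 and x_2' = 20x_1 - x_2.
A = [[0,1],[20,-1]]; det(A-λI) = λ^2 + λ - 20.
Eigenvalues λ = 4, -5 with eigenvectors (1,4), (1,-5).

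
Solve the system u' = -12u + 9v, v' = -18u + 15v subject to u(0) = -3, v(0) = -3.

u(t) = -3e^(-3t), v(t) = -3e^(-3t)

Coefficient matrix A = [[-12, 9], [-18, 15]].
Characteristic polynomial det(A - λI) = λ^2 - 3λ - 18 = 0.
Eigenvalues λ = 6, -3.
For λ=6: (A-λI) row 1 is [-18, 9], so an eigenvector is (1, 2).
For λ=-3: (A-λI) row 1 is [-9, 9], so an eigenvector is (1, 1).
General solution: c_1e^(6t)(1,2) + c_2e^(-3t)(1,1).
Applying u(0)=-3, v(0)=-3 gives c_1=0, c_2=-3.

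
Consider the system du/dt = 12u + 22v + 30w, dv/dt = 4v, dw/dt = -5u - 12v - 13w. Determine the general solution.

Coefficient matrix A = [[12, 22, 30], [0, 4, 0], [-5, -12, -13]].
det(A - λI) = 0 gives eigenvalues λ = -3, 4, 2.
For λ=-3: eigenvector (-2,0,1).
For λ=4: eigenvector (1,1,-1).
For λ=2: eigenvector (3,0,-1).
General solution: K_1e^(-3t)(-2,0,1) + K_2e^(4t)(1,1,-1) + K_3e^(2t)(3,0,-1).

u(t) = -2K_1e^(-3t) + K_2e^(4t) + 3K_3e^(2t), v(t) = K_2e^(4t), w(t) = K_1e^(-3t) - K_2e^(4t) - K_3e^(2t)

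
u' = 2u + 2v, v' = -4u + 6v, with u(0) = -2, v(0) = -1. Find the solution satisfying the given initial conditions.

u(t) = e^(4t)sin(2t) - 2e^(4t)cos(2t), v(t) = 3e^(4t)sin(2t) - e^(4t)cos(2t)

Coefficient matrix A = [[2, 2], [-4, 6]].
Characteristic polynomial det(A - λI) = λ^2 - 8λ + 20 = 0.
Eigenvalues λ = 4 ± 2i (complex conjugate pair).
For λ=4+2i: an eigenvector is (1,1) - i(0,-1) = (1, 1 + i).
A real fundamental pair from Re and Im of e^((4+2i)t)v: X_1 = e^(4t)(cos(2t)·(1,1) + sin(2t)·(0,-1)), X_2 = e^(4t)(sin(2t)·(1,1) - cos(2t)·(0,-1)).
General solution: c_1X_1 + c_2X_2.
Applying u(0)=-2, v(0)=-1 gives c_1=-2, c_2=1.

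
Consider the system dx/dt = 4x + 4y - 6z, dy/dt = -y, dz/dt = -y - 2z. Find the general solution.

Coefficient matrix A = [[4, 4, -6], [0, -1, 0], [0, -1, -2]].
det(A - λI) = 0 gives eigenvalues λ = 4, -1, -2.
For λ=4: eigenvector (1,0,0).
For λ=-1: eigenvector (-2,1,-1).
For λ=-2: eigenvector (1,0,1).
General solution: c_1e^(4t)(1,0,0) + c_2e^(-t)(-2,1,-1) + c_3e^(-2t)(1,0,1).

x(t) = c_1e^(4t) - 2c_2e^(-t) + c_3e^(-2t), y(t) = c_2e^(-t), z(t) = -c_2e^(-t) + c_3e^(-2t)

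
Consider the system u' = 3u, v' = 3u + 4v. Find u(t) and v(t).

Coefficient matrix A = [[3, 0], [3, 4]].
Characteristic polynomial det(A - λI) = λ^2 - 7λ + 12 = 0.
Eigenvalues λ = 4, 3.
For λ=4: (A-λI) row 1 is [-1, 0], so an eigenvector is (0, -1).
For λ=3: (A-λI) row 2 is [3, 1], so an eigenvector is (-1, 3).
General solution: C_1e^(4t)(0,-1) + C_2e^(3t)(-1,3).

u(t) = -C_2e^(3t), v(t) = -C_1e^(4t) + 3C_2e^(3t)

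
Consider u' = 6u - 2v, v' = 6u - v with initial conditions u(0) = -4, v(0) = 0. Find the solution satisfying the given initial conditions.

u(t) = -16e^(3t) + 12e^(2t), v(t) = -24e^(3t) + 24e^(2t)

Coefficient matrix A = [[6, -2], [6, -1]].
Characteristic polynomial det(A - λI) = λ^2 - 5λ + 6 = 0.
Eigenvalues λ = 3, 2.
For λ=3: (A-λI) row 1 is [3, -2], so an eigenvector is (-2, -3).
For λ=2: (A-λI) row 1 is [4, -2], so an eigenvector is (-1, -2).
General solution: K_1e^(3t)(-2,-3) + K_2e^(2t)(-1,-2).
Applying u(0)=-4, v(0)=0 gives K_1=8, K_2=-12.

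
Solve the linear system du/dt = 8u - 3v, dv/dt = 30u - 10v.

u(t) = -K_1e^(-t)cos(3t) - K_2e^(-t)sin(3t), v(t) = -K_1e^(-t)sin(3t) - 3K_1e^(-t)cos(3t) - 3K_2e^(-t)sin(3t) + K_2e^(-t)cos(3t)

Coefficient matrix A = [[8, -3], [30, -10]].
Characteristic polynomial det(A - λI) = λ^2 + 2λ + 10 = 0.
Eigenvalues λ = -1 ± 3i (complex conjugate pair).
For λ=-1+3i: an eigenvector is (-1,-3) - i(0,-1) = (-1, -3 + i).
A real fundamental pair from Re and Im of e^((-1+3i)t)v: X_1 = e^(-t)(cos(3t)·(-1,-3) + sin(3t)·(0,-1)), X_2 = e^(-t)(sin(3t)·(-1,-3) - cos(3t)·(0,-1)).
General solution: K_1X_1 + K_2X_2.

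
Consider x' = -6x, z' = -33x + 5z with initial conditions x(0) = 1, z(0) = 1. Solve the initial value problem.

Coefficient matrix A = [[-6, 0], [-33, 5]].
Characteristic polynomial det(A - λI) = λ^2 + λ - 30 = 0.
Eigenvalues λ = 5, -6.
For λ=5: (A-λI) row 1 is [-11, 0], so an eigenvector is (0, -1).
For λ=-6: (A-λI) row 2 is [-33, 11], so an eigenvector is (1, 3).
General solution: K_1e^(5t)(0,-1) + K_2e^(-6t)(1,3).
Applying x(0)=1, z(0)=1 gives K_1=2, K_2=1.

x(t) = e^(-6t), z(t) = -2e^(5t) + 3e^(-6t)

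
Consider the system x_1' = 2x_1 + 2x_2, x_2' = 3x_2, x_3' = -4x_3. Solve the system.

Coefficient matrix A = [[2, 2, 0], [0, 3, 0], [0, 0, -4]].
det(A - λI) = 0 gives eigenvalues λ = 2, -4, 3.
For λ=2: eigenvector (1,0,0).
For λ=-4: eigenvector (0,0,1).
For λ=3: eigenvector (2,1,0).
General solution: C_1e^(2t)(1,0,0) + C_2e^(-4t)(0,0,1) + C_3e^(3t)(2,1,0).

x_1(t) = C_1e^(2t) + 2C_3e^(3t), x_2(t) = C_3e^(3t), x_3(t) = C_2e^(-4t)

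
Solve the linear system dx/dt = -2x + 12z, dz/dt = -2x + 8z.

x(t) = 3C_1e^(2t) + 2C_2e^(4t), z(t) = C_1e^(2t) + C_2e^(4t)

Coefficient matrix A = [[-2, 12], [-2, 8]].
Characteristic polynomial det(A - λI) = λ^2 - 6λ + 8 = 0.
Eigenvalues λ = 2, 4.
For λ=2: (A-λI) row 1 is [-4, 12], so an eigenvector is (3, 1).
For λ=4: (A-λI) row 1 is [-6, 12], so an eigenvector is (2, 1).
General solution: C_1e^(2t)(3,1) + C_2e^(4t)(2,1).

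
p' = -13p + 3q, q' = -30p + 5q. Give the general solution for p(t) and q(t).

Coefficient matrix A = [[-13, 3], [-30, 5]].
Characteristic polynomial det(A - λI) = λ^2 + 8λ + 25 = 0.
Eigenvalues λ = -4 ± 3i (complex conjugate pair).
For λ=-4+3i: an eigenvector is (-1,-3) - i(0,1) = (-1, -3 - i).
A real fundamental pair from Re and Im of e^((-4+3i)t)v: X_1 = e^(-4t)(cos(3t)·(-1,-3) + sin(3t)·(0,1)), X_2 = e^(-4t)(sin(3t)·(-1,-3) - cos(3t)·(0,1)).
General solution: K_1X_1 + K_2X_2.

p(t) = -K_1e^(-4t)cos(3t) - K_2e^(-4t)sin(3t), q(t) = K_1e^(-4t)sin(3t) - 3K_1e^(-4t)cos(3t) - 3K_2e^(-4t)sin(3t) - K_2e^(-4t)cos(3t)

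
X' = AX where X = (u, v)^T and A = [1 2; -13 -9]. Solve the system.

Coefficient matrix A = [[1, 2], [-13, -9]].
Characteristic polynomial det(A - λI) = λ^2 + 8λ + 17 = 0.
Eigenvalues λ = -4 ± i (complex conjugate pair).
For λ=-4+i: an eigenvector is (1,-2) - i(1,-3) = (1 - i, -2 + 3i).
A real fundamental pair from Re and Im of e^((-4+i)t)v: X_1 = e^(-4t)(cos(t)·(1,-2) + sin(t)·(1,-3)), X_2 = e^(-4t)(sin(t)·(1,-2) - cos(t)·(1,-3)).
General solution: C_1X_1 + C_2X_2.

u(t) = C_1e^(-4t)sin(t) + C_1e^(-4t)cos(t) + C_2e^(-4t)sin(t) - C_2e^(-4t)cos(t), v(t) = -3C_1e^(-4t)sin(t) - 2C_1e^(-4t)cos(t) - 2C_2e^(-4t)sin(t) + 3C_2e^(-4t)cos(t)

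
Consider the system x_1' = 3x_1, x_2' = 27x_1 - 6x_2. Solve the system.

x_1(t) = K_1e^(3t), x_2(t) = 3K_1e^(3t) + K_2e^(-6t)

Coefficient matrix A = [[3, 0], [27, -6]].
Characteristic polynomial det(A - λI) = λ^2 + 3λ - 18 = 0.
Eigenvalues λ = 3, -6.
For λ=3: (A-λI) row 2 is [27, -9], so an eigenvector is (1, 3).
For λ=-6: (A-λI) row 1 is [9, 0], so an eigenvector is (0, 1).
General solution: K_1e^(3t)(1,3) + K_2e^(-6t)(0,1).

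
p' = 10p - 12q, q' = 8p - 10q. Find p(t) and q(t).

p(t) = 3K_1e^(2t) + K_2e^(-2t), q(t) = 2K_1e^(2t) + K_2e^(-2t)

Coefficient matrix A = [[10, -12], [8, -10]].
Characteristic polynomial det(A - λI) = λ^2 - 4 = 0.
Eigenvalues λ = 2, -2.
For λ=2: (A-λI) row 1 is [8, -12], so an eigenvector is (3, 2).
For λ=-2: (A-λI) row 1 is [12, -12], so an eigenvector is (1, 1).
General solution: K_1e^(2t)(3,2) + K_2e^(-2t)(1,1).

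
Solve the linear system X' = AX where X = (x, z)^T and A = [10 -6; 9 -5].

x(t) = -K_1e^(4t) + 2K_2e^(t), z(t) = -K_1e^(4t) + 3K_2e^(t)

Coefficient matrix A = [[10, -6], [9, -5]].
Characteristic polynomial det(A - λI) = λ^2 - 5λ + 4 = 0.
Eigenvalues λ = 4, 1.
For λ=4: (A-λI) row 1 is [6, -6], so an eigenvector is (-1, -1).
For λ=1: (A-λI) row 1 is [9, -6], so an eigenvector is (2, 3).
General solution: K_1e^(4t)(-1,-1) + K_2e^(t)(2,3).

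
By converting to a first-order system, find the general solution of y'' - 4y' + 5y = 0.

y(t) = K_1e^(2t)cos(t) + K_2e^(2t)sin(t)

Let x_1 = y, x_2 = y'. Then x_1' = x_2 and x_2' = -5x_1 + 4x_2.
A = [[0,1],[-5,4]]; det(A-λI) = λ^2 - 4λ + 5.
Eigenvalues λ = 2 ± i.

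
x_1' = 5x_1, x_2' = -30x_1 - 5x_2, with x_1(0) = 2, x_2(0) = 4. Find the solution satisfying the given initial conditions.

Coefficient matrix A = [[5, 0], [-30, -5]].
Characteristic polynomial det(A - λI) = λ^2 - 25 = 0.
Eigenvalues λ = 5, -5.
For λ=5: (A-λI) row 2 is [-30, -10], so an eigenvector is (1, -3).
For λ=-5: (A-λI) row 1 is [10, 0], so an eigenvector is (0, -1).
General solution: c_1e^(5t)(1,-3) + c_2e^(-5t)(0,-1).
Applying x_1(0)=2, x_2(0)=4 gives c_1=2, c_2=-10.

x_1(t) = 2e^(5t), x_2(t) = -6e^(5t) + 10e^(-5t)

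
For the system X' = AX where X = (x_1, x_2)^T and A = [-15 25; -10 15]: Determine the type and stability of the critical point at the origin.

center

A = [[-15,25],[-10,15]]; det(A-λI) = λ^2 + 25.
λ = 0 ± 5i: zero real part.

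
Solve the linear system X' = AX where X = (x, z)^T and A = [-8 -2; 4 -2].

x(t) = K_1e^(-6t) + K_2e^(-4t), z(t) = -K_1e^(-6t) - 2K_2e^(-4t)

Coefficient matrix A = [[-8, -2], [4, -2]].
Characteristic polynomial det(A - λI) = λ^2 + 10λ + 24 = 0.
Eigenvalues λ = -6, -4.
For λ=-6: (A-λI) row 1 is [-2, -2], so an eigenvector is (1, -1).
For λ=-4: (A-λI) row 1 is [-4, -2], so an eigenvector is (1, -2).
General solution: K_1e^(-6t)(1,-1) + K_2e^(-4t)(1,-2).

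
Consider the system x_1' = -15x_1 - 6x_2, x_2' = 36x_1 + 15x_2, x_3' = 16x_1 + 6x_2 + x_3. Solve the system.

x_1(t) = -c_1e^(3t) - c_2e^(-3t), x_2(t) = 3c_1e^(3t) + 2c_2e^(-3t), x_3(t) = c_1e^(3t) + c_2e^(-3t) + c_3e^(t)

Coefficient matrix A = [[-15, -6, 0], [36, 15, 0], [16, 6, 1]].
det(A - λI) = 0 gives eigenvalues λ = 3, -3, 1.
For λ=3: eigenvector (-1,3,1).
For λ=-3: eigenvector (-1,2,1).
For λ=1: eigenvector (0,0,1).
General solution: c_1e^(3t)(-1,3,1) + c_2e^(-3t)(-1,2,1) + c_3e^(t)(0,0,1).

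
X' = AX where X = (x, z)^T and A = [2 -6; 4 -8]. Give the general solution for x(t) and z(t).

x(t) = C_1e^(-4t) + 3C_2e^(-2t), z(t) = C_1e^(-4t) + 2C_2e^(-2t)

Coefficient matrix A = [[2, -6], [4, -8]].
Characteristic polynomial det(A - λI) = λ^2 + 6λ + 8 = 0.
Eigenvalues λ = -4, -2.
For λ=-4: (A-λI) row 1 is [6, -6], so an eigenvector is (1, 1).
For λ=-2: (A-λI) row 1 is [4, -6], so an eigenvector is (3, 2).
General solution: C_1e^(-4t)(1,1) + C_2e^(-2t)(3,2).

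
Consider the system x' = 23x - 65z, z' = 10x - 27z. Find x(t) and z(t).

x(t) = 3c_1e^(-2t)sin(5t) - 2c_1e^(-2t)cos(5t) - 2c_2e^(-2t)sin(5t) - 3c_2e^(-2t)cos(5t), z(t) = c_1e^(-2t)sin(5t) - c_1e^(-2t)cos(5t) - c_2e^(-2t)sin(5t) - c_2e^(-2t)cos(5t)

Coefficient matrix A = [[23, -65], [10, -27]].
Characteristic polynomial det(A - λI) = λ^2 + 4λ + 29 = 0.
Eigenvalues λ = -2 ± 5i (complex conjugate pair).
For λ=-2+5i: an eigenvector is (-2,-1) - i(3,1) = (-2 - 3i, -1 - i).
A real fundamental pair from Re and Im of e^((-2+5i)t)v: X_1 = e^(-2t)(cos(5t)·(-2,-1) + sin(5t)·(3,1)), X_2 = e^(-2t)(sin(5t)·(-2,-1) - cos(5t)·(3,1)).
General solution: c_1X_1 + c_2X_2.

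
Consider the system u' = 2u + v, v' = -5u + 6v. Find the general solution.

u(t) = -K_1e^(4t)sin(t) + K_2e^(4t)cos(t), v(t) = -2K_1e^(4t)sin(t) - K_1e^(4t)cos(t) - K_2e^(4t)sin(t) + 2K_2e^(4t)cos(t)

Coefficient matrix A = [[2, 1], [-5, 6]].
Characteristic polynomial det(A - λI) = λ^2 - 8λ + 17 = 0.
Eigenvalues λ = 4 ± i (complex conjugate pair).
For λ=4+i: an eigenvector is (0,-1) - i(-1,-2) = (0 + i, -1 + 2i).
A real fundamental pair from Re and Im of e^((4+i)t)v: X_1 = e^(4t)(cos(t)·(0,-1) + sin(t)·(-1,-2)), X_2 = e^(4t)(sin(t)·(0,-1) - cos(t)·(-1,-2)).
General solution: K_1X_1 + K_2X_2.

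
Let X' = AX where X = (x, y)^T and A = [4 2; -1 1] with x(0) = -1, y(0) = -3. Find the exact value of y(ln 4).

144

A = [[4,2],[-1,1]]; eigenvalues λ = 3, 2.
Eigenvectors: (-2,1) for λ=3, (1,-1) for λ=2.
From the initial condition, c_1 = 4, c_2 = 7.
y(ln 4) = (4)(4^3)(1) + (7)(4^2)(-1) = 144.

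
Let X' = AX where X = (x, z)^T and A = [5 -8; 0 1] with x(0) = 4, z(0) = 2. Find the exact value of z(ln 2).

4

A = [[5,-8],[0,1]]; eigenvalues λ = 5, 1.
Eigenvectors: (-1,0) for λ=5, (-2,-1) for λ=1.
From the initial condition, c_1 = 0, c_2 = -2.
z(ln 2) = (0)(2^5)(0) + (-2)(2^1)(-1) = 4.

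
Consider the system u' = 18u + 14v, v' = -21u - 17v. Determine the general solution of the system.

Coefficient matrix A = [[18, 14], [-21, -17]].
Characteristic polynomial det(A - λI) = λ^2 - λ - 12 = 0.
Eigenvalues λ = -3, 4.
For λ=-3: (A-λI) row 1 is [21, 14], so an eigenvector is (2, -3).
For λ=4: (A-λI) row 1 is [14, 14], so an eigenvector is (-1, 1).
General solution: c_1e^(-3t)(2,-3) + c_2e^(4t)(-1,1).

u(t) = 2c_1e^(-3t) - c_2e^(4t), v(t) = -3c_1e^(-3t) + c_2e^(4t)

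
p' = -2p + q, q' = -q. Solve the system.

Coefficient matrix A = [[-2, 1], [0, -1]].
Characteristic polynomial det(A - λI) = λ^2 + 3λ + 2 = 0.
Eigenvalues λ = -2, -1.
For λ=-2: (A-λI) row 1 is [0, 1], so an eigenvector is (1, 0).
For λ=-1: (A-λI) row 1 is [-1, 1], so an eigenvector is (-1, -1).
General solution: C_1e^(-2t)(1,0) + C_2e^(-t)(-1,-1).

p(t) = C_1e^(-2t) - C_2e^(-t), q(t) = -C_2e^(-t)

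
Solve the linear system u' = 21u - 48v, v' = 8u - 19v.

Coefficient matrix A = [[21, -48], [8, -19]].
Characteristic polynomial det(A - λI) = λ^2 - 2λ - 15 = 0.
Eigenvalues λ = 5, -3.
For λ=5: (A-λI) row 1 is [16, -48], so an eigenvector is (-3, -1).
For λ=-3: (A-λI) row 1 is [24, -48], so an eigenvector is (-2, -1).
General solution: K_1e^(5t)(-3,-1) + K_2e^(-3t)(-2,-1).

u(t) = -3K_1e^(5t) - 2K_2e^(-3t), v(t) = -K_1e^(5t) - K_2e^(-3t)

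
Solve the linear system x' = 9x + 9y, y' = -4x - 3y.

x(t) = -3C_1e^(3t) - 3C_2te^(3t) - 2C_2e^(3t), y(t) = 2C_1e^(3t) + 2C_2te^(3t) + C_2e^(3t)

Coefficient matrix A = [[9, 9], [-4, -3]].
Characteristic polynomial det(A - λI) = λ^2 - 6λ + 9 = 0.
Single eigenvalue λ = 3 with algebraic multiplicity 2.
Eigenvector v = (-3,2); generalized eigenvector w with (A-λI)w=v is (-2,1).
General solution: e^(3t)[C_1·v + C_2·(t·v + w)].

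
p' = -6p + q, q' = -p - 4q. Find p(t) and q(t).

p(t) = C_1e^(-5t) + C_2te^(-5t) - C_2e^(-5t), q(t) = C_1e^(-5t) + C_2te^(-5t)

Coefficient matrix A = [[-6, 1], [-1, -4]].
Characteristic polynomial det(A - λI) = λ^2 + 10λ + 25 = 0.
Single eigenvalue λ = -5 with algebraic multiplicity 2.
Eigenvector v = (1,1); generalized eigenvector w with (A-λI)w=v is (-1,0).
General solution: e^(-5t)[C_1·v + C_2·(t·v + w)].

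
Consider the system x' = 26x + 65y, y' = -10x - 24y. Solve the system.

Coefficient matrix A = [[26, 65], [-10, -24]].
Characteristic polynomial det(A - λI) = λ^2 - 2λ + 26 = 0.
Eigenvalues λ = 1 ± 5i (complex conjugate pair).
For λ=1+5i: an eigenvector is (2,-1) - i(-3,1) = (2 + 3i, -1 - i).
A real fundamental pair from Re and Im of e^((1+5i)t)v: X_1 = e^(t)(cos(5t)·(2,-1) + sin(5t)·(-3,1)), X_2 = e^(t)(sin(5t)·(2,-1) - cos(5t)·(-3,1)).
General solution: c_1X_1 + c_2X_2.

x(t) = -3c_1e^(t)sin(5t) + 2c_1e^(t)cos(5t) + 2c_2e^(t)sin(5t) + 3c_2e^(t)cos(5t), y(t) = c_1e^(t)sin(5t) - c_1e^(t)cos(5t) - c_2e^(t)sin(5t) - c_2e^(t)cos(5t)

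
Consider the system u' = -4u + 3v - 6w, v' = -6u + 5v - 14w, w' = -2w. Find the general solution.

u(t) = C_1e^(-t) + C_3e^(2t), v(t) = C_1e^(-t) + 2C_2e^(-2t) + 2C_3e^(2t), w(t) = C_2e^(-2t)

Coefficient matrix A = [[-4, 3, -6], [-6, 5, -14], [0, 0, -2]].
det(A - λI) = 0 gives eigenvalues λ = -1, -2, 2.
For λ=-1: eigenvector (1,1,0).
For λ=-2: eigenvector (0,2,1).
For λ=2: eigenvector (1,2,0).
General solution: C_1e^(-t)(1,1,0) + C_2e^(-2t)(0,2,1) + C_3e^(2t)(1,2,0).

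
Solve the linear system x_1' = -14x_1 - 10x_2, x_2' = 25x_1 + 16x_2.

Coefficient matrix A = [[-14, -10], [25, 16]].
Characteristic polynomial det(A - λI) = λ^2 - 2λ + 26 = 0.
Eigenvalues λ = 1 ± 5i (complex conjugate pair).
For λ=1+5i: an eigenvector is (-1,2) - i(-1,1) = (-1 + i, 2 - i).
A real fundamental pair from Re and Im of e^((1+5i)t)v: X_1 = e^(t)(cos(5t)·(-1,2) + sin(5t)·(-1,1)), X_2 = e^(t)(sin(5t)·(-1,2) - cos(5t)·(-1,1)).
General solution: c_1X_1 + c_2X_2.

x_1(t) = -c_1e^(t)sin(5t) - c_1e^(t)cos(5t) - c_2e^(t)sin(5t) + c_2e^(t)cos(5t), x_2(t) = c_1e^(t)sin(5t) + 2c_1e^(t)cos(5t) + 2c_2e^(t)sin(5t) - c_2e^(t)cos(5t)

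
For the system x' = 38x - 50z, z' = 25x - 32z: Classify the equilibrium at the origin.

A = [[38,-50],[25,-32]]; det(A-λI) = λ^2 - 6λ + 34.
λ = 3 ± 5i: positive real part.

unstable spiral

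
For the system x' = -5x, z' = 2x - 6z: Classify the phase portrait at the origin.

A = [[-5,0],[2,-6]]; det(A-λI) = λ^2 + 11λ + 30.
λ = -6, -5: both negative.

stable node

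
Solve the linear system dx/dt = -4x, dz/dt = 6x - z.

Coefficient matrix A = [[-4, 0], [6, -1]].
Characteristic polynomial det(A - λI) = λ^2 + 5λ + 4 = 0.
Eigenvalues λ = -4, -1.
For λ=-4: (A-λI) row 2 is [6, 3], so an eigenvector is (1, -2).
For λ=-1: (A-λI) row 1 is [-3, 0], so an eigenvector is (0, 1).
General solution: c_1e^(-4t)(1,-2) + c_2e^(-t)(0,1).

x(t) = c_1e^(-4t), z(t) = -2c_1e^(-4t) + c_2e^(-t)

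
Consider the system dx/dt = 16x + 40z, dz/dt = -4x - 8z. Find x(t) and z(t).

Coefficient matrix A = [[16, 40], [-4, -8]].
Characteristic polynomial det(A - λI) = λ^2 - 8λ + 32 = 0.
Eigenvalues λ = 4 ± 4i (complex conjugate pair).
For λ=4+4i: an eigenvector is (1,0) - i(3,-1) = (1 - 3i, 0 + i).
A real fundamental pair from Re and Im of e^((4+4i)t)v: X_1 = e^(4t)(cos(4t)·(1,0) + sin(4t)·(3,-1)), X_2 = e^(4t)(sin(4t)·(1,0) - cos(4t)·(3,-1)).
General solution: K_1X_1 + K_2X_2.

x(t) = 3K_1e^(4t)sin(4t) + K_1e^(4t)cos(4t) + K_2e^(4t)sin(4t) - 3K_2e^(4t)cos(4t), z(t) = -K_1e^(4t)sin(4t) + K_2e^(4t)cos(4t)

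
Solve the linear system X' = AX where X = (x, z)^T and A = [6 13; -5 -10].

Coefficient matrix A = [[6, 13], [-5, -10]].
Characteristic polynomial det(A - λI) = λ^2 + 4λ + 5 = 0.
Eigenvalues λ = -2 ± i (complex conjugate pair).
For λ=-2+i: an eigenvector is (2,-1) - i(3,-2) = (2 - 3i, -1 + 2i).
A real fundamental pair from Re and Im of e^((-2+i)t)v: X_1 = e^(-2t)(cos(t)·(2,-1) + sin(t)·(3,-2)), X_2 = e^(-2t)(sin(t)·(2,-1) - cos(t)·(3,-2)).
General solution: K_1X_1 + K_2X_2.

x(t) = 3K_1e^(-2t)sin(t) + 2K_1e^(-2t)cos(t) + 2K_2e^(-2t)sin(t) - 3K_2e^(-2t)cos(t), z(t) = -2K_1e^(-2t)sin(t) - K_1e^(-2t)cos(t) - K_2e^(-2t)sin(t) + 2K_2e^(-2t)cos(t)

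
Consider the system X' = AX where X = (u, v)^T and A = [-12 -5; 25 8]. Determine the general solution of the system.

Coefficient matrix A = [[-12, -5], [25, 8]].
Characteristic polynomial det(A - λI) = λ^2 + 4λ + 29 = 0.
Eigenvalues λ = -2 ± 5i (complex conjugate pair).
For λ=-2+5i: an eigenvector is (0,-1) - i(1,-2) = (0 - i, -1 + 2i).
A real fundamental pair from Re and Im of e^((-2+5i)t)v: X_1 = e^(-2t)(cos(5t)·(0,-1) + sin(5t)·(1,-2)), X_2 = e^(-2t)(sin(5t)·(0,-1) - cos(5t)·(1,-2)).
General solution: C_1X_1 + C_2X_2.

u(t) = C_1e^(-2t)sin(5t) - C_2e^(-2t)cos(5t), v(t) = -2C_1e^(-2t)sin(5t) - C_1e^(-2t)cos(5t) - C_2e^(-2t)sin(5t) + 2C_2e^(-2t)cos(5t)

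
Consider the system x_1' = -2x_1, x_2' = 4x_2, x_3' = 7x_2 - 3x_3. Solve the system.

Coefficient matrix A = [[-2, 0, 0], [0, 4, 0], [0, 7, -3]].
det(A - λI) = 0 gives eigenvalues λ = -2, 4, -3.
For λ=-2: eigenvector (1,0,0).
For λ=4: eigenvector (0,1,1).
For λ=-3: eigenvector (0,0,1).
General solution: c_1e^(-2t)(1,0,0) + c_2e^(4t)(0,1,1) + c_3e^(-3t)(0,0,1).

x_1(t) = c_1e^(-2t), x_2(t) = c_2e^(4t), x_3(t) = c_2e^(4t) + c_3e^(-3t)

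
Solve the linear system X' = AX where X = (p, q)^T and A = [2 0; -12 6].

p(t) = C_1e^(2t), q(t) = 3C_1e^(2t) + C_2e^(6t)

Coefficient matrix A = [[2, 0], [-12, 6]].
Characteristic polynomial det(A - λI) = λ^2 - 8λ + 12 = 0.
Eigenvalues λ = 2, 6.
For λ=2: (A-λI) row 2 is [-12, 4], so an eigenvector is (1, 3).
For λ=6: (A-λI) row 1 is [-4, 0], so an eigenvector is (0, 1).
General solution: C_1e^(2t)(1,3) + C_2e^(6t)(0,1).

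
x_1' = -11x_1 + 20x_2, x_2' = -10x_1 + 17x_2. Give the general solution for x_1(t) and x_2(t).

Coefficient matrix A = [[-11, 20], [-10, 17]].
Characteristic polynomial det(A - λI) = λ^2 - 6λ + 13 = 0.
Eigenvalues λ = 3 ± 2i (complex conjugate pair).
For λ=3+2i: an eigenvector is (-3,-2) - i(1,1) = (-3 - i, -2 - i).
A real fundamental pair from Re and Im of e^((3+2i)t)v: X_1 = e^(3t)(cos(2t)·(-3,-2) + sin(2t)·(1,1)), X_2 = e^(3t)(sin(2t)·(-3,-2) - cos(2t)·(1,1)).
General solution: K_1X_1 + K_2X_2.

x_1(t) = K_1e^(3t)sin(2t) - 3K_1e^(3t)cos(2t) - 3K_2e^(3t)sin(2t) - K_2e^(3t)cos(2t), x_2(t) = K_1e^(3t)sin(2t) - 2K_1e^(3t)cos(2t) - 2K_2e^(3t)sin(2t) - K_2e^(3t)cos(2t)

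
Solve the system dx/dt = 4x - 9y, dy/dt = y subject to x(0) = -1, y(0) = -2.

Coefficient matrix A = [[4, -9], [0, 1]].
Characteristic polynomial det(A - λI) = λ^2 - 5λ + 4 = 0.
Eigenvalues λ = 4, 1.
For λ=4: (A-λI) row 1 is [0, -9], so an eigenvector is (-1, 0).
For λ=1: (A-λI) row 1 is [3, -9], so an eigenvector is (3, 1).
General solution: K_1e^(4t)(-1,0) + K_2e^(t)(3,1).
Applying x(0)=-1, y(0)=-2 gives K_1=-5, K_2=-2.

x(t) = 5e^(4t) - 6e^(t), y(t) = -2e^(t)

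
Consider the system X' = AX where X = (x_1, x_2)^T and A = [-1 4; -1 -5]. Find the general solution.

Coefficient matrix A = [[-1, 4], [-1, -5]].
Characteristic polynomial det(A - λI) = λ^2 + 6λ + 9 = 0.
Single eigenvalue λ = -3 with algebraic multiplicity 2.
Eigenvector v = (-2,1); generalized eigenvector w with (A-λI)w=v is (1,-1).
General solution: e^(-3t)[K_1·v + K_2·(t·v + w)].

x_1(t) = -2K_1e^(-3t) - 2K_2te^(-3t) + K_2e^(-3t), x_2(t) = K_1e^(-3t) + K_2te^(-3t) - K_2e^(-3t)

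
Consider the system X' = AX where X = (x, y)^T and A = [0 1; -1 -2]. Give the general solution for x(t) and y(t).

x(t) = -K_1e^(-t) - K_2te^(-t) - 3K_2e^(-t), y(t) = K_1e^(-t) + K_2te^(-t) + 2K_2e^(-t)

Coefficient matrix A = [[0, 1], [-1, -2]].
Characteristic polynomial det(A - λI) = λ^2 + 2λ + 1 = 0.
Single eigenvalue λ = -1 with algebraic multiplicity 2.
Eigenvector v = (-1,1); generalized eigenvector w with (A-λI)w=v is (-3,2).
General solution: e^(-t)[K_1·v + K_2·(t·v + w)].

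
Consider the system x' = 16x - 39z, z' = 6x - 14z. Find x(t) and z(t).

Coefficient matrix A = [[16, -39], [6, -14]].
Characteristic polynomial det(A - λI) = λ^2 - 2λ + 10 = 0.
Eigenvalues λ = 1 ± 3i (complex conjugate pair).
For λ=1+3i: an eigenvector is (3,1) - i(2,1) = (3 - 2i, 1 - i).
A real fundamental pair from Re and Im of e^((1+3i)t)v: X_1 = e^(t)(cos(3t)·(3,1) + sin(3t)·(2,1)), X_2 = e^(t)(sin(3t)·(3,1) - cos(3t)·(2,1)).
General solution: K_1X_1 + K_2X_2.

x(t) = 2K_1e^(t)sin(3t) + 3K_1e^(t)cos(3t) + 3K_2e^(t)sin(3t) - 2K_2e^(t)cos(3t), z(t) = K_1e^(t)sin(3t) + K_1e^(t)cos(3t) + K_2e^(t)sin(3t) - K_2e^(t)cos(3t)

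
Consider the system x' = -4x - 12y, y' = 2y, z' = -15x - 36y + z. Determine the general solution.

x(t) = c_1e^(-4t) - 2c_2e^(2t), y(t) = c_2e^(2t), z(t) = 3c_1e^(-4t) - 6c_2e^(2t) + c_3e^(t)

Coefficient matrix A = [[-4, -12, 0], [0, 2, 0], [-15, -36, 1]].
det(A - λI) = 0 gives eigenvalues λ = -4, 2, 1.
For λ=-4: eigenvector (1,0,3).
For λ=2: eigenvector (-2,1,-6).
For λ=1: eigenvector (0,0,1).
General solution: c_1e^(-4t)(1,0,3) + c_2e^(2t)(-2,1,-6) + c_3e^(t)(0,0,1).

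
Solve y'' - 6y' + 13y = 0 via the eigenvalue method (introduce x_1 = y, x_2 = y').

Let x_1 = y, x_2 = y'. Then x_1' = x_2 and x_2' = -13x_1 + 6x_2.
A = [[0,1],[-13,6]]; det(A-λI) = λ^2 - 6λ + 13.
Eigenvalues λ = 3 ± 2i.

y(t) = C_1e^(3t)cos(2t) + C_2e^(3t)sin(2t)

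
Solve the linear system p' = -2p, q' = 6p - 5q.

Coefficient matrix A = [[-2, 0], [6, -5]].
Characteristic polynomial det(A - λI) = λ^2 + 7λ + 10 = 0.
Eigenvalues λ = -5, -2.
For λ=-5: (A-λI) row 1 is [3, 0], so an eigenvector is (0, 1).
For λ=-2: (A-λI) row 2 is [6, -3], so an eigenvector is (1, 2).
General solution: c_1e^(-5t)(0,1) + c_2e^(-2t)(1,2).

p(t) = c_2e^(-2t), q(t) = c_1e^(-5t) + 2c_2e^(-2t)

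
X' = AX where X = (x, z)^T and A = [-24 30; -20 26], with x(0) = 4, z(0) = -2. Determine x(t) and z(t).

Coefficient matrix A = [[-24, 30], [-20, 26]].
Characteristic polynomial det(A - λI) = λ^2 - 2λ - 24 = 0.
Eigenvalues λ = 6, -4.
For λ=6: (A-λI) row 1 is [-30, 30], so an eigenvector is (-1, -1).
For λ=-4: (A-λI) row 1 is [-20, 30], so an eigenvector is (3, 2).
General solution: C_1e^(6t)(-1,-1) + C_2e^(-4t)(3,2).
Applying x(0)=4, z(0)=-2 gives C_1=14, C_2=6.

x(t) = -14e^(6t) + 18e^(-4t), z(t) = -14e^(6t) + 12e^(-4t)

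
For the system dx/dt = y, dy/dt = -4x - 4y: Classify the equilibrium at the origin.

A = [[0,1],[-4,-4]]; det(A-λI) = λ^2 + 4λ + 4.
repeated λ = -2 with a single eigenvector.

stable improper node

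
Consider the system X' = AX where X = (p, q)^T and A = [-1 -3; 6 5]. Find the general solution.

p(t) = K_1e^(2t)sin(3t) - K_2e^(2t)cos(3t), q(t) = -K_1e^(2t)sin(3t) - K_1e^(2t)cos(3t) - K_2e^(2t)sin(3t) + K_2e^(2t)cos(3t)

Coefficient matrix A = [[-1, -3], [6, 5]].
Characteristic polynomial det(A - λI) = λ^2 - 4λ + 13 = 0.
Eigenvalues λ = 2 ± 3i (complex conjugate pair).
For λ=2+3i: an eigenvector is (0,-1) - i(1,-1) = (0 - i, -1 + i).
A real fundamental pair from Re and Im of e^((2+3i)t)v: X_1 = e^(2t)(cos(3t)·(0,-1) + sin(3t)·(1,-1)), X_2 = e^(2t)(sin(3t)·(0,-1) - cos(3t)·(1,-1)).
General solution: K_1X_1 + K_2X_2.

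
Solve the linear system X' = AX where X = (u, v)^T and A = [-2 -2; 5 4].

u(t) = c_1e^(t)sin(t) + c_1e^(t)cos(t) + c_2e^(t)sin(t) - c_2e^(t)cos(t), v(t) = -c_1e^(t)sin(t) - 2c_1e^(t)cos(t) - 2c_2e^(t)sin(t) + c_2e^(t)cos(t)

Coefficient matrix A = [[-2, -2], [5, 4]].
Characteristic polynomial det(A - λI) = λ^2 - 2λ + 2 = 0.
Eigenvalues λ = 1 ± i (complex conjugate pair).
For λ=1+i: an eigenvector is (1,-2) - i(1,-1) = (1 - i, -2 + i).
A real fundamental pair from Re and Im of e^((1+i)t)v: X_1 = e^(t)(cos(t)·(1,-2) + sin(t)·(1,-1)), X_2 = e^(t)(sin(t)·(1,-2) - cos(t)·(1,-1)).
General solution: c_1X_1 + c_2X_2.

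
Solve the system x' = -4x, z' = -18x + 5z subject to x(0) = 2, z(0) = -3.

Coefficient matrix A = [[-4, 0], [-18, 5]].
Characteristic polynomial det(A - λI) = λ^2 - λ - 20 = 0.
Eigenvalues λ = 5, -4.
For λ=5: (A-λI) row 1 is [-9, 0], so an eigenvector is (0, -1).
For λ=-4: (A-λI) row 2 is [-18, 9], so an eigenvector is (1, 2).
General solution: K_1e^(5t)(0,-1) + K_2e^(-4t)(1,2).
Applying x(0)=2, z(0)=-3 gives K_1=7, K_2=2.

x(t) = 2e^(-4t), z(t) = -7e^(5t) + 4e^(-4t)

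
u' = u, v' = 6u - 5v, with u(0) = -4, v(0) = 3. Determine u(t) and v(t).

Coefficient matrix A = [[1, 0], [6, -5]].
Characteristic polynomial det(A - λI) = λ^2 + 4λ - 5 = 0.
Eigenvalues λ = -5, 1.
For λ=-5: (A-λI) row 1 is [6, 0], so an eigenvector is (0, 1).
For λ=1: (A-λI) row 2 is [6, -6], so an eigenvector is (-1, -1).
General solution: c_1e^(-5t)(0,1) + c_2e^(t)(-1,-1).
Applying u(0)=-4, v(0)=3 gives c_1=7, c_2=4.

u(t) = -4e^(t), v(t) = -4e^(t) + 7e^(-5t)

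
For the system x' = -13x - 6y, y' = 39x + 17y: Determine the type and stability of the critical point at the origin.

unstable spiral

A = [[-13,-6],[39,17]]; det(A-λI) = λ^2 - 4λ + 13.
λ = 2 ± 3i: positive real part.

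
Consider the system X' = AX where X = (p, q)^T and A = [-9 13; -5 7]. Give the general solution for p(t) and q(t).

p(t) = 2c_1e^(-t)sin(t) + 3c_1e^(-t)cos(t) + 3c_2e^(-t)sin(t) - 2c_2e^(-t)cos(t), q(t) = c_1e^(-t)sin(t) + 2c_1e^(-t)cos(t) + 2c_2e^(-t)sin(t) - c_2e^(-t)cos(t)

Coefficient matrix A = [[-9, 13], [-5, 7]].
Characteristic polynomial det(A - λI) = λ^2 + 2λ + 2 = 0.
Eigenvalues λ = -1 ± i (complex conjugate pair).
For λ=-1+i: an eigenvector is (3,2) - i(2,1) = (3 - 2i, 2 - i).
A real fundamental pair from Re and Im of e^((-1+i)t)v: X_1 = e^(-t)(cos(t)·(3,2) + sin(t)·(2,1)), X_2 = e^(-t)(sin(t)·(3,2) - cos(t)·(2,1)).
General solution: c_1X_1 + c_2X_2.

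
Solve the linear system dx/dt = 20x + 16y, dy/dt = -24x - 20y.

x(t) = K_1e^(4t) + 2K_2e^(-4t), y(t) = -K_1e^(4t) - 3K_2e^(-4t)

Coefficient matrix A = [[20, 16], [-24, -20]].
Characteristic polynomial det(A - λI) = λ^2 - 16 = 0.
Eigenvalues λ = 4, -4.
For λ=4: (A-λI) row 1 is [16, 16], so an eigenvector is (1, -1).
For λ=-4: (A-λI) row 1 is [24, 16], so an eigenvector is (2, -3).
General solution: K_1e^(4t)(1,-1) + K_2e^(-4t)(2,-3).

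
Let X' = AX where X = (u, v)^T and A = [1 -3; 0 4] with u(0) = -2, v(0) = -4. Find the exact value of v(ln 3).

-324

A = [[1,-3],[0,4]]; eigenvalues λ = 4, 1.
Eigenvectors: (1,-1) for λ=4, (1,0) for λ=1.
From the initial condition, c_1 = 4, c_2 = -6.
v(ln 3) = (4)(3^4)(-1) + (-6)(3^1)(0) = -324.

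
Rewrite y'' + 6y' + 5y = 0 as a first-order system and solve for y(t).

Let x_1 = y, x_2 = y'. Then x_1' = x_2 and x_2' = -5x_1 - 6x_2.
A = [[0,1],[-5,-6]]; det(A-λI) = λ^2 + 6λ + 5.
Eigenvalues λ = -1, -5 with eigenvectors (1,-1), (1,-5).

y(t) = K_1e^(-t) + K_2e^(-5t)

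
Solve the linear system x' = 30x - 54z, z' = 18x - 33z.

x(t) = -2c_1e^(3t) - 3c_2e^(-6t), z(t) = -c_1e^(3t) - 2c_2e^(-6t)

Coefficient matrix A = [[30, -54], [18, -33]].
Characteristic polynomial det(A - λI) = λ^2 + 3λ - 18 = 0.
Eigenvalues λ = 3, -6.
For λ=3: (A-λI) row 1 is [27, -54], so an eigenvector is (-2, -1).
For λ=-6: (A-λI) row 1 is [36, -54], so an eigenvector is (-3, -2).
General solution: c_1e^(3t)(-2,-1) + c_2e^(-6t)(-3,-2).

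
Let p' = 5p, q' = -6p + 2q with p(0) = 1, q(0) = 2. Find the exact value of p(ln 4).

1024

A = [[5,0],[-6,2]]; eigenvalues λ = 2, 5.
Eigenvectors: (0,1) for λ=2, (-1,2) for λ=5.
From the initial condition, c_1 = 4, c_2 = -1.
p(ln 4) = (4)(4^2)(0) + (-1)(4^5)(-1) = 1024.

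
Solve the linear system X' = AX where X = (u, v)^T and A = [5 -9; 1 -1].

u(t) = -3C_1e^(2t) - 3C_2te^(2t) - C_2e^(2t), v(t) = -C_1e^(2t) - C_2te^(2t)

Coefficient matrix A = [[5, -9], [1, -1]].
Characteristic polynomial det(A - λI) = λ^2 - 4λ + 4 = 0.
Single eigenvalue λ = 2 with algebraic multiplicity 2.
Eigenvector v = (-3,-1); generalized eigenvector w with (A-λI)w=v is (-1,0).
General solution: e^(2t)[C_1·v + C_2·(t·v + w)].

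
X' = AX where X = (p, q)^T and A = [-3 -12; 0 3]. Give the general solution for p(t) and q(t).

p(t) = -2C_1e^(3t) - C_2e^(-3t), q(t) = C_1e^(3t)

Coefficient matrix A = [[-3, -12], [0, 3]].
Characteristic polynomial det(A - λI) = λ^2 - 9 = 0.
Eigenvalues λ = 3, -3.
For λ=3: (A-λI) row 1 is [-6, -12], so an eigenvector is (-2, 1).
For λ=-3: (A-λI) row 1 is [0, -12], so an eigenvector is (-1, 0).
General solution: C_1e^(3t)(-2,1) + C_2e^(-3t)(-1,0).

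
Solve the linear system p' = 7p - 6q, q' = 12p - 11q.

p(t) = -C_1e^(-5t) + C_2e^(t), q(t) = -2C_1e^(-5t) + C_2e^(t)

Coefficient matrix A = [[7, -6], [12, -11]].
Characteristic polynomial det(A - λI) = λ^2 + 4λ - 5 = 0.
Eigenvalues λ = -5, 1.
For λ=-5: (A-λI) row 1 is [12, -6], so an eigenvector is (-1, -2).
For λ=1: (A-λI) row 1 is [6, -6], so an eigenvector is (1, 1).
General solution: C_1e^(-5t)(-1,-2) + C_2e^(t)(1,1).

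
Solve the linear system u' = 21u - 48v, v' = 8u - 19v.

u(t) = 3K_1e^(5t) + 2K_2e^(-3t), v(t) = K_1e^(5t) + K_2e^(-3t)

Coefficient matrix A = [[21, -48], [8, -19]].
Characteristic polynomial det(A - λI) = λ^2 - 2λ - 15 = 0.
Eigenvalues λ = 5, -3.
For λ=5: (A-λI) row 1 is [16, -48], so an eigenvector is (3, 1).
For λ=-3: (A-λI) row 1 is [24, -48], so an eigenvector is (2, 1).
General solution: K_1e^(5t)(3,1) + K_2e^(-3t)(2,1).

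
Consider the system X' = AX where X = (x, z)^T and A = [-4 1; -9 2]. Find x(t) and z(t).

x(t) = K_1e^(-t) + K_2te^(-t) - K_2e^(-t), z(t) = 3K_1e^(-t) + 3K_2te^(-t) - 2K_2e^(-t)

Coefficient matrix A = [[-4, 1], [-9, 2]].
Characteristic polynomial det(A - λI) = λ^2 + 2λ + 1 = 0.
Single eigenvalue λ = -1 with algebraic multiplicity 2.
Eigenvector v = (1,3); generalized eigenvector w with (A-λI)w=v is (-1,-2).
General solution: e^(-t)[K_1·v + K_2·(t·v + w)].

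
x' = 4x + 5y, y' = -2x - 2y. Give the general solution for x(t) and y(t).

x(t) = 2K_1e^(t)sin(t) - K_1e^(t)cos(t) - K_2e^(t)sin(t) - 2K_2e^(t)cos(t), y(t) = -K_1e^(t)sin(t) + K_1e^(t)cos(t) + K_2e^(t)sin(t) + K_2e^(t)cos(t)

Coefficient matrix A = [[4, 5], [-2, -2]].
Characteristic polynomial det(A - λI) = λ^2 - 2λ + 2 = 0.
Eigenvalues λ = 1 ± i (complex conjugate pair).
For λ=1+i: an eigenvector is (-1,1) - i(2,-1) = (-1 - 2i, 1 + i).
A real fundamental pair from Re and Im of e^((1+i)t)v: X_1 = e^(t)(cos(t)·(-1,1) + sin(t)·(2,-1)), X_2 = e^(t)(sin(t)·(-1,1) - cos(t)·(2,-1)).
General solution: K_1X_1 + K_2X_2.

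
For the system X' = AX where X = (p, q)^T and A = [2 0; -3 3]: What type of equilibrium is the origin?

unstable node

A = [[2,0],[-3,3]]; det(A-λI) = λ^2 - 5λ + 6.
λ = 3, 2: both positive.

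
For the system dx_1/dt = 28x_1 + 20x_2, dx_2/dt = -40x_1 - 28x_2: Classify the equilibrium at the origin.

A = [[28,20],[-40,-28]]; det(A-λI) = λ^2 + 16.
λ = 0 ± 4i: zero real part.

center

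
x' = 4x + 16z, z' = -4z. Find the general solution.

x(t) = 2K_1e^(-4t) - K_2e^(4t), z(t) = -K_1e^(-4t)

Coefficient matrix A = [[4, 16], [0, -4]].
Characteristic polynomial det(A - λI) = λ^2 - 16 = 0.
Eigenvalues λ = -4, 4.
For λ=-4: (A-λI) row 1 is [8, 16], so an eigenvector is (2, -1).
For λ=4: (A-λI) row 1 is [0, 16], so an eigenvector is (-1, 0).
General solution: K_1e^(-4t)(2,-1) + K_2e^(4t)(-1,0).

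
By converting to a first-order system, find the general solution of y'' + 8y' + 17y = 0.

y(t) = K_1e^(-4t)cos(t) + K_2e^(-4t)sin(t)

Let x_1 = y, x_2 = y'. Then x_1' = x_2 and x_2' = -17x_1 - 8x_2.
A = [[0,1],[-17,-8]]; det(A-λI) = λ^2 + 8λ + 17.
Eigenvalues λ = -4 ± i.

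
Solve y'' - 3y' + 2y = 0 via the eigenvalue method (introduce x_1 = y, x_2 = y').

y(t) = C_1e^(t) + C_2e^(2t)

Let x_1 = y, x_2 = y'. Then x_1' = x_2 and x_2' = -2x_1 + 3x_2.
A = [[0,1],[-2,3]]; det(A-λI) = λ^2 - 3λ + 2.
Eigenvalues λ = 1, 2 with eigenvectors (1,1), (1,2).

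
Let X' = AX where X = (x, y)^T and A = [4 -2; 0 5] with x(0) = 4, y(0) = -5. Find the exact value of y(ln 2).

A = [[4,-2],[0,5]]; eigenvalues λ = 5, 4.
Eigenvectors: (-2,1) for λ=5, (1,0) for λ=4.
From the initial condition, c_1 = -5, c_2 = -6.
y(ln 2) = (-5)(2^5)(1) + (-6)(2^4)(0) = -160.

-160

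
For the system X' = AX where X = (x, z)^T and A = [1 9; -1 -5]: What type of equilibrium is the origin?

A = [[1,9],[-1,-5]]; det(A-λI) = λ^2 + 4λ + 4.
repeated λ = -2 with a single eigenvector.

stable improper node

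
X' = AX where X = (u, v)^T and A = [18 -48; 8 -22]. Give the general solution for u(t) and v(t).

Coefficient matrix A = [[18, -48], [8, -22]].
Characteristic polynomial det(A - λI) = λ^2 + 4λ - 12 = 0.
Eigenvalues λ = -6, 2.
For λ=-6: (A-λI) row 1 is [24, -48], so an eigenvector is (-2, -1).
For λ=2: (A-λI) row 1 is [16, -48], so an eigenvector is (-3, -1).
General solution: c_1e^(-6t)(-2,-1) + c_2e^(2t)(-3,-1).

u(t) = -2c_1e^(-6t) - 3c_2e^(2t), v(t) = -c_1e^(-6t) - c_2e^(2t)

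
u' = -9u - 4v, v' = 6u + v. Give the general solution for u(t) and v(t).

Coefficient matrix A = [[-9, -4], [6, 1]].
Characteristic polynomial det(A - λI) = λ^2 + 8λ + 15 = 0.
Eigenvalues λ = -5, -3.
For λ=-5: (A-λI) row 1 is [-4, -4], so an eigenvector is (1, -1).
For λ=-3: (A-λI) row 1 is [-6, -4], so an eigenvector is (-2, 3).
General solution: C_1e^(-5t)(1,-1) + C_2e^(-3t)(-2,3).

u(t) = C_1e^(-5t) - 2C_2e^(-3t), v(t) = -C_1e^(-5t) + 3C_2e^(-3t)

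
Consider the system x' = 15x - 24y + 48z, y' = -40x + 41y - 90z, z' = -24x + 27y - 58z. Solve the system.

Coefficient matrix A = [[15, -24, 48], [-40, 41, -90], [-24, 27, -58]].
det(A - λI) = 0 gives eigenvalues λ = 3, -1, -4.
For λ=3: eigenvector (2,-5,-3).
For λ=-1: eigenvector (-3,10,6).
For λ=-4: eigenvector (0,2,1).
General solution: c_1e^(3t)(2,-5,-3) + c_2e^(-t)(-3,10,6) + c_3e^(-4t)(0,2,1).

x(t) = 2c_1e^(3t) - 3c_2e^(-t), y(t) = -5c_1e^(3t) + 10c_2e^(-t) + 2c_3e^(-4t), z(t) = -3c_1e^(3t) + 6c_2e^(-t) + c_3e^(-4t)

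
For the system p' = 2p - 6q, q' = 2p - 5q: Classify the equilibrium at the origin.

stable node

A = [[2,-6],[2,-5]]; det(A-λI) = λ^2 + 3λ + 2.
λ = -1, -2: both negative.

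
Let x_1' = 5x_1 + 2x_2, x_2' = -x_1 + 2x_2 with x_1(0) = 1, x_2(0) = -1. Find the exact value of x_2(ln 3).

-27

A = [[5,2],[-1,2]]; eigenvalues λ = 3, 4.
Eigenvectors: (1,-1) for λ=3, (-2,1) for λ=4.
From the initial condition, c_1 = 1, c_2 = 0.
x_2(ln 3) = (1)(3^3)(-1) + (0)(3^4)(1) = -27.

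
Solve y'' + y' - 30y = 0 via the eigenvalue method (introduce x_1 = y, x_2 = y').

Let x_1 = y, x_2 = y'. Then x_1' = x_2 and x_2' = 30x_1 - x_2.
A = [[0,1],[30,-1]]; det(A-λI) = λ^2 + λ - 30.
Eigenvalues λ = 5, -6 with eigenvectors (1,5), (1,-6).

y(t) = C_1e^(5t) + C_2e^(-6t)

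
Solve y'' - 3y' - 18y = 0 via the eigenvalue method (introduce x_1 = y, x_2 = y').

y(t) = C_1e^(6t) + C_2e^(-3t)

Let x_1 = y, x_2 = y'. Then x_1' = x_2 and x_2' = 18x_1 + 3x_2.
A = [[0,1],[18,3]]; det(A-λI) = λ^2 - 3λ - 18.
Eigenvalues λ = 6, -3 with eigenvectors (1,6), (1,-3).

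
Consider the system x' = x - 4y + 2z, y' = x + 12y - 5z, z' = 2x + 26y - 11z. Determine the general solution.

Coefficient matrix A = [[1, -4, 2], [1, 12, -5], [2, 26, -11]].
det(A - λI) = 0 gives eigenvalues λ = -1, 2, 1.
For λ=-1: eigenvector (1,-2,-5).
For λ=2: eigenvector (0,1,2).
For λ=1: eigenvector (1,-1,-2).
General solution: C_1e^(-t)(1,-2,-5) + C_2e^(2t)(0,1,2) + C_3e^(t)(1,-1,-2).

x(t) = C_1e^(-t) + C_3e^(t), y(t) = -2C_1e^(-t) + C_2e^(2t) - C_3e^(t), z(t) = -5C_1e^(-t) + 2C_2e^(2t) - 2C_3e^(t)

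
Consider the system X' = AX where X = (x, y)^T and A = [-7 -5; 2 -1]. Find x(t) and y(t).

Coefficient matrix A = [[-7, -5], [2, -1]].
Characteristic polynomial det(A - λI) = λ^2 + 8λ + 17 = 0.
Eigenvalues λ = -4 ± i (complex conjugate pair).
For λ=-4+i: an eigenvector is (-1,1) - i(-2,1) = (-1 + 2i, 1 - i).
A real fundamental pair from Re and Im of e^((-4+i)t)v: X_1 = e^(-4t)(cos(t)·(-1,1) + sin(t)·(-2,1)), X_2 = e^(-4t)(sin(t)·(-1,1) - cos(t)·(-2,1)).
General solution: C_1X_1 + C_2X_2.

x(t) = -2C_1e^(-4t)sin(t) - C_1e^(-4t)cos(t) - C_2e^(-4t)sin(t) + 2C_2e^(-4t)cos(t), y(t) = C_1e^(-4t)sin(t) + C_1e^(-4t)cos(t) + C_2e^(-4t)sin(t) - C_2e^(-4t)cos(t)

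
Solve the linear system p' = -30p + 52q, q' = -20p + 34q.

p(t) = 2K_1e^(2t)sin(4t) + 3K_1e^(2t)cos(4t) + 3K_2e^(2t)sin(4t) - 2K_2e^(2t)cos(4t), q(t) = K_1e^(2t)sin(4t) + 2K_1e^(2t)cos(4t) + 2K_2e^(2t)sin(4t) - K_2e^(2t)cos(4t)

Coefficient matrix A = [[-30, 52], [-20, 34]].
Characteristic polynomial det(A - λI) = λ^2 - 4λ + 20 = 0.
Eigenvalues λ = 2 ± 4i (complex conjugate pair).
For λ=2+4i: an eigenvector is (3,2) - i(2,1) = (3 - 2i, 2 - i).
A real fundamental pair from Re and Im of e^((2+4i)t)v: X_1 = e^(2t)(cos(4t)·(3,2) + sin(4t)·(2,1)), X_2 = e^(2t)(sin(4t)·(3,2) - cos(4t)·(2,1)).
General solution: K_1X_1 + K_2X_2.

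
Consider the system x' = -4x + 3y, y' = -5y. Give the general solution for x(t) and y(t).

x(t) = 3K_1e^(-5t) + K_2e^(-4t), y(t) = -K_1e^(-5t)

Coefficient matrix A = [[-4, 3], [0, -5]].
Characteristic polynomial det(A - λI) = λ^2 + 9λ + 20 = 0.
Eigenvalues λ = -5, -4.
For λ=-5: (A-λI) row 1 is [1, 3], so an eigenvector is (3, -1).
For λ=-4: (A-λI) row 1 is [0, 3], so an eigenvector is (1, 0).
General solution: K_1e^(-5t)(3,-1) + K_2e^(-4t)(1,0).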